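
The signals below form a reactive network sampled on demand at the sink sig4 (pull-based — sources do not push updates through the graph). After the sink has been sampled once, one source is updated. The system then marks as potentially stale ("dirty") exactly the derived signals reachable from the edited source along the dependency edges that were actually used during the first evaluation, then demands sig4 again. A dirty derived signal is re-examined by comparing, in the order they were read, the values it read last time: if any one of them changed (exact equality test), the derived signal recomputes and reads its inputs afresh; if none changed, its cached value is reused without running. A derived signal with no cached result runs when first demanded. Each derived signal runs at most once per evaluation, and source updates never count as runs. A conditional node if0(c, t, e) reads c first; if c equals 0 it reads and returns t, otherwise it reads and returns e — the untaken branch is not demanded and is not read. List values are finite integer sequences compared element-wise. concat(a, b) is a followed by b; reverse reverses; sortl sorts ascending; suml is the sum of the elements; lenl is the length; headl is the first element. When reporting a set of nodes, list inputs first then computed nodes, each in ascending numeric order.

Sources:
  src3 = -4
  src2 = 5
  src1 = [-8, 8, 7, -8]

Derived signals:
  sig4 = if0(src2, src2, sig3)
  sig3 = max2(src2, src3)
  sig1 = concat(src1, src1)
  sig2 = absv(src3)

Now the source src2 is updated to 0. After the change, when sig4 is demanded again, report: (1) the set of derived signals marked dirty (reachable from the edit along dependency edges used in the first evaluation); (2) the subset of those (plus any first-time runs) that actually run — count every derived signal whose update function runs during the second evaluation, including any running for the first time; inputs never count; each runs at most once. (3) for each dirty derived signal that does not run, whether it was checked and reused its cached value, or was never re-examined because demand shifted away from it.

Initial pass — values computed on the first demand:
  sig3 = max2(5, -4) = 5
  sig4 = if0(src2=5 -> else branch sig3) = 5

Second demand — change propagation:
  sig3: dirty yet unreached — the second evaluation never asks for it.
  sig4: re-runs because src2 5->0; new result 0.

The important point: the flipped condition redirects demand; sig3 is left stale, never re-checked.

Dirty set: sig3, sig4.
Run set: sig4 (1 run).
Left stale — demand moved off them: sig3.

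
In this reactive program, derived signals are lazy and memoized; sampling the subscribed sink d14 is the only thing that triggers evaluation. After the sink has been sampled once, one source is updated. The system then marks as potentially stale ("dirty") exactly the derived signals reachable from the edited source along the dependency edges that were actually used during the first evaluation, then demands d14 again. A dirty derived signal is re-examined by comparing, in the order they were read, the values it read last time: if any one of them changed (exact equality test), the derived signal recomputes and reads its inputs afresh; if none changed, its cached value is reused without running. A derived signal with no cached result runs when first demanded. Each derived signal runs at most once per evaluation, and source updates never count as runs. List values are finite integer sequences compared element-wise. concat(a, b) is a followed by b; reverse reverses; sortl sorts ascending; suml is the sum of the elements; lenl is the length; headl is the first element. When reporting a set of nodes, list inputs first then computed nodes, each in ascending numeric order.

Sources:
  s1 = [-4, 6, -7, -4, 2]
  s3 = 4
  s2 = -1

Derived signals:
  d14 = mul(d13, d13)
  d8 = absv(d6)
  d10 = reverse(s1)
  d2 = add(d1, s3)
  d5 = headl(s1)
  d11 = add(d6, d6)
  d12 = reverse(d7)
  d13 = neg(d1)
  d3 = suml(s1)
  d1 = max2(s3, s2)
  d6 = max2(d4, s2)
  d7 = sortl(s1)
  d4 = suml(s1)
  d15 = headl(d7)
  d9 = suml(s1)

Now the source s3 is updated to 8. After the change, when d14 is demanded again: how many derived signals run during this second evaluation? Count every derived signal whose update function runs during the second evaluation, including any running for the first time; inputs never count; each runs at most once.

First demand of the output computes:
  d1 = max2(4, -1) = 4
  d13 = neg(4) = -4
  d14 = mul(-4, -4) = 16

After the edit, cleaning proceeds:
  d1: a read changed (s3 4->8) — executes, giving 8.
  d13: a read changed (d1 4->8) — executes, giving -8.
  d14: a read changed (d13 -4->-8; d13 -4->-8) — executes, giving 64.

3 derived signals run: d1, d13, d14.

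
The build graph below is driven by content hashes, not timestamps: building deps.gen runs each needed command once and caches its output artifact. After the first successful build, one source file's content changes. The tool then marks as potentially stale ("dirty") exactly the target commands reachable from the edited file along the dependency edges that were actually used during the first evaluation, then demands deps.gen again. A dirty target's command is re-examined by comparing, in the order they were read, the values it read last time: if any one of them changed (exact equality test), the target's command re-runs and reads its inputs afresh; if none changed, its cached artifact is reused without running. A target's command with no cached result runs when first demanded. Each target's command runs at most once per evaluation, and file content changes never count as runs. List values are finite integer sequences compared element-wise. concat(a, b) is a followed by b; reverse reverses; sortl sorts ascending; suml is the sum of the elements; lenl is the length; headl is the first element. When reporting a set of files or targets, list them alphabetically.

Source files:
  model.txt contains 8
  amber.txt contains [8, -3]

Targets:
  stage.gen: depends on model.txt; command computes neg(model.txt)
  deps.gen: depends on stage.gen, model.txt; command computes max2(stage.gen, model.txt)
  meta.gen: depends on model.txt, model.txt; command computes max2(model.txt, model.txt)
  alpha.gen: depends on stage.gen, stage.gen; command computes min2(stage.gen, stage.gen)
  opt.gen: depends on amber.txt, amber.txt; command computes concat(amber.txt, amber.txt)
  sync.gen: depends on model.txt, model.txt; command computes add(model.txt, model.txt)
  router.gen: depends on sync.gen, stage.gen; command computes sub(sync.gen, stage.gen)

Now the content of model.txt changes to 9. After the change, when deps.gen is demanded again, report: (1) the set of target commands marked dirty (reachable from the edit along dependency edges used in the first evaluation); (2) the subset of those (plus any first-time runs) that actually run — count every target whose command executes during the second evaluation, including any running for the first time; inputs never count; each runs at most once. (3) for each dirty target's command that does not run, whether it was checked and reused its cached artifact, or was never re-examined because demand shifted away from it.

Initial pass — values computed on the first demand:
  stage.gen = neg(8) = -8
  deps.gen = max2(-8, 8) = 8

Second demand — change propagation:
  stage.gen: re-runs because model.txt 8->9; new result -9.
  deps.gen: re-runs because stage.gen -8->-9; model.txt 8->9; new result 9.

Dirty set: deps.gen, stage.gen.
Run set: deps.gen, stage.gen (2 run).
All dirty target commands ended up running.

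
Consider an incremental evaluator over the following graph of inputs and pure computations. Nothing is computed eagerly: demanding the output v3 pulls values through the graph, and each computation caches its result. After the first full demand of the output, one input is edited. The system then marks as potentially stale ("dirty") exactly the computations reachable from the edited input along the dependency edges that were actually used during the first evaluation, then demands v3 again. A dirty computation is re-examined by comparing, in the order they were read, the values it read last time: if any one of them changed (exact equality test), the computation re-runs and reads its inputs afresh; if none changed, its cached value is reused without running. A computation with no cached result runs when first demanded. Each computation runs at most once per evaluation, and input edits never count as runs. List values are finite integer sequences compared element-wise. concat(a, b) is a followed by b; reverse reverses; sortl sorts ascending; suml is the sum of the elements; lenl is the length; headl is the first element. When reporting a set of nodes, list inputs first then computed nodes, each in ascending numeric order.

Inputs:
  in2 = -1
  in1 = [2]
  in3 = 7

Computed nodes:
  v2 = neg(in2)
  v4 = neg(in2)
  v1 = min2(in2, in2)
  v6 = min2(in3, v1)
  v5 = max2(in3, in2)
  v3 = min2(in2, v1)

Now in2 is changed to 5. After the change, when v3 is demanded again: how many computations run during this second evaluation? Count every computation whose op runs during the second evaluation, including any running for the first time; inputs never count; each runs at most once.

Initial pass — values computed on the first demand:
  v1 = min2(-1, -1) = -1
  v3 = min2(-1, -1) = -1

Second demand — change propagation:
  v1: re-runs because in2 -1->5; in2 -1->5; new result 5.
  v3: re-runs because in2 -1->5; v1 -1->5; new result 5.

Run set: v1, v3 (2 run).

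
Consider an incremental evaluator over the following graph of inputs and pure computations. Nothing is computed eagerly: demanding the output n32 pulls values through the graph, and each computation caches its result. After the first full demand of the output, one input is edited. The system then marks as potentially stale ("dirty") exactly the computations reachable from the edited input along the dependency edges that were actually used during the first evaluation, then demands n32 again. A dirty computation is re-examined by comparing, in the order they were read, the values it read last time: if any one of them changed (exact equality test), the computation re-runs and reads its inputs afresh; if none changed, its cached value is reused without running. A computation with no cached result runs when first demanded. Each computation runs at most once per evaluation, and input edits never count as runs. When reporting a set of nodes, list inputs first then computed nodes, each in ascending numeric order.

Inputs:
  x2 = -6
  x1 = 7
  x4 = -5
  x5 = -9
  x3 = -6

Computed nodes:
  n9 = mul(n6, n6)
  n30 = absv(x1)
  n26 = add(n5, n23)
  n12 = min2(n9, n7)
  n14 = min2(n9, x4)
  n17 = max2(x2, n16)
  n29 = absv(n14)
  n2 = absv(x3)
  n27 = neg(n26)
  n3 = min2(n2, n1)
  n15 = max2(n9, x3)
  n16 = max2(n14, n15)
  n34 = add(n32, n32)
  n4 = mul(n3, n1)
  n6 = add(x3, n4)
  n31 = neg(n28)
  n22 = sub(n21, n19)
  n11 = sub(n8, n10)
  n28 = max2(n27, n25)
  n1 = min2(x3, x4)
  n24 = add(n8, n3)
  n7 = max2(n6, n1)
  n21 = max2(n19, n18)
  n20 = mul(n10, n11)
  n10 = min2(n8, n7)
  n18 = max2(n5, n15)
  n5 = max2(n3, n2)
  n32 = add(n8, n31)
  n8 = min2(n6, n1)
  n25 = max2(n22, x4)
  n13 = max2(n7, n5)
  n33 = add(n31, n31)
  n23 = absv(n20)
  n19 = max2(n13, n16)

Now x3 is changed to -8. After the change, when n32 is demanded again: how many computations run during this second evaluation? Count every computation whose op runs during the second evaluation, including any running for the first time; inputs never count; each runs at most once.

Run set: n1, n2, n3, n4, n5, n6, n7, n8, n9, n10, n11, n13, n14, n15, n16, n18, n19, n20, n21, n22, n26, n27, n28, n32 (24 run).
The important point: at n23 every value read last time is unchanged, so the dirty flag clears without a run.

Initial pass — values computed on the first demand:
  n1 = min2(-6, -5) = -6
  n2 = absv(-6) = 6
  n3 = min2(6, -6) = -6
  n4 = mul(-6, -6) = 36
  n5 = max2(-6, 6) = 6
  n6 = add(-6, 36) = 30
  n7 = max2(30, -6) = 30
  n8 = min2(30, -6) = -6
  n9 = mul(30, 30) = 900
  n10 = min2(-6, 30) = -6
  n11 = sub(-6, -6) = 0
  n13 = max2(30, 6) = 30
  n14 = min2(900, -5) = -5
  n15 = max2(900, -6) = 900
  n16 = max2(-5, 900) = 900
  n18 = max2(6, 900) = 900
  n19 = max2(30, 900) = 900
  n20 = mul(-6, 0) = 0
  n21 = max2(900, 900) = 900
  n22 = sub(900, 900) = 0
  n23 = absv(0) = 0
  n25 = max2(0, -5) = 0
  n26 = add(6, 0) = 6
  n27 = neg(6) = -6
  n28 = max2(-6, 0) = 0
  n31 = neg(0) = 0
  n32 = add(-6, 0) = -6

Second demand — change propagation:
  n1: re-runs because x3 -6->-8; new result -8.
  n2: re-runs because x3 -6->-8; new result 8.
  n3: re-runs because n2 6->8; n1 -6->-8; new result -8.
  n4: re-runs because n3 -6->-8; n1 -6->-8; new result 64.
  n5: re-runs because n3 -6->-8; n2 6->8; new result 8.
  n6: re-runs because x3 -6->-8; n4 36->64; new result 56.
  n7: re-runs because n6 30->56; n1 -6->-8; new result 56.
  n8: re-runs because n6 30->56; n1 -6->-8; new result -8.
  n9: re-runs because n6 30->56; n6 30->56; new result 3136.
  n10: re-runs because n8 -6->-8; n7 30->56; new result -8.
  n11: re-runs because n8 -6->-8; n10 -6->-8; new result 0 (unchanged).
  n13: re-runs because n7 30->56; n5 6->8; new result 56.
  n14: re-runs because n9 900->3136; new result -5 (unchanged).
  n15: re-runs because n9 900->3136; x3 -6->-8; new result 3136.
  n16: re-runs because n15 900->3136; new result 3136.
  n18: re-runs because n5 6->8; n15 900->3136; new result 3136.
  n19: re-runs because n13 30->56; n16 900->3136; new result 3136.
  n20: re-runs because n10 -6->-8; new result 0 (unchanged).
  n21: re-runs because n19 900->3136; n18 900->3136; new result 3136.
  n22: re-runs because n21 900->3136; n19 900->3136; new result 0 (unchanged).
  n23: re-examined; everything it read last time is the same (n20 unchanged) — cache 0 kept, no run.
  n25: re-examined; everything it read last time is the same (n22 unchanged, x4 unchanged) — cache 0 kept, no run.
  n26: re-runs because n5 6->8; new result 8.
  n27: re-runs because n26 6->8; new result -8.
  n28: re-runs because n27 -6->-8; new result 0 (unchanged).
  n31: re-examined; everything it read last time is the same (n28 unchanged) — cache 0 kept, no run.
  n32: re-runs because n8 -6->-8; new result -8.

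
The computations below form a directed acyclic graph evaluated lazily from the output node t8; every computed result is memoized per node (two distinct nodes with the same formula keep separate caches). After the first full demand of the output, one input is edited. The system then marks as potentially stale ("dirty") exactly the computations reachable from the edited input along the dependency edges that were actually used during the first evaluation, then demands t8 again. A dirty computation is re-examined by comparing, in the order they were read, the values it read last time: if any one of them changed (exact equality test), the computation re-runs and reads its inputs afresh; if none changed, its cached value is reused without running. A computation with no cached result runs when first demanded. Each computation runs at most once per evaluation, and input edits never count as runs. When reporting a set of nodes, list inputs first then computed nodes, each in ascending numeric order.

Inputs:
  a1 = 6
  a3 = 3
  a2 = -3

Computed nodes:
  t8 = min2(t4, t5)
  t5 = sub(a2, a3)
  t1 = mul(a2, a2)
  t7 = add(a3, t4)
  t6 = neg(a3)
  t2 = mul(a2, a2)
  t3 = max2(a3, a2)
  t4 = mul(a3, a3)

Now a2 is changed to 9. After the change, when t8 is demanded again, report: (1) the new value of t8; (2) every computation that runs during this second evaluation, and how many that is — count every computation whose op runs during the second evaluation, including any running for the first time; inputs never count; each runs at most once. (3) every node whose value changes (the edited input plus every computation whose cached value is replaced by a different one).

First demand of the output computes:
  t4 = mul(3, 3) = 9
  t5 = sub(-3, 3) = -6
  t8 = min2(9, -6) = -6

After the edit, cleaning proceeds:
  t5: a read changed (a2 -3->9) — executes, giving 6.
  t8: a read changed (t5 -6->6) — executes, giving 6.

Demanding t8 again yields 6.
2 computations run: t5, t8.
The nodes whose values change: a2, t5, t8.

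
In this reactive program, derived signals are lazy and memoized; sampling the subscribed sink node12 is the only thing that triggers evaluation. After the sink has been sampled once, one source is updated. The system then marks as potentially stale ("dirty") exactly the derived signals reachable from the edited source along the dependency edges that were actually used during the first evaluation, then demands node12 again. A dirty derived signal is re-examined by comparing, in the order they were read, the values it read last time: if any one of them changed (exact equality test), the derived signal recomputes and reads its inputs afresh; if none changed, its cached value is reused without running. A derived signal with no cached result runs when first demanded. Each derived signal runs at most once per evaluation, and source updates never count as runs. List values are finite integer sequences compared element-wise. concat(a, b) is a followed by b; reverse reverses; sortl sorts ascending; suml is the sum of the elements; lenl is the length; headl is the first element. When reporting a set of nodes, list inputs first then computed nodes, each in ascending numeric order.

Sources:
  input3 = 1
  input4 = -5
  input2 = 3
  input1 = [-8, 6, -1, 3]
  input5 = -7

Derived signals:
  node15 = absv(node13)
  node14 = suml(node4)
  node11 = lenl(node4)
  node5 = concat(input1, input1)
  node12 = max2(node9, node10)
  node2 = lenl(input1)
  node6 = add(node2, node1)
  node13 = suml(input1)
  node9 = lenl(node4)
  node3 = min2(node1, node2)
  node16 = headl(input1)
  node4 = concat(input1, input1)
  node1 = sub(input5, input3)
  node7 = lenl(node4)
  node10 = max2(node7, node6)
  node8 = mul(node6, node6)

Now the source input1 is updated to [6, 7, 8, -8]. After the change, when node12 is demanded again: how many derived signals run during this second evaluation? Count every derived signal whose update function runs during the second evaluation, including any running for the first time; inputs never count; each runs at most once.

First demand of the output computes:
  node1 = sub(-7, 1) = -8
  node2 = lenl([-8, 6, -1, 3]) = 4
  node4 = concat([-8, 6, -1, 3], [-8, 6, -1, 3]) = [-8, 6, -1, 3, -8, 6, -1, 3]
  node6 = add(4, -8) = -4
  node7 = lenl([-8, 6, -1, 3, -8, 6, -1, 3]) = 8
  node9 = lenl([-8, 6, -1, 3, -8, 6, -1, 3]) = 8
  node10 = max2(8, -4) = 8
  node12 = max2(8, 8) = 8

After the edit, cleaning proceeds:
  node2: a read changed (input1 [-8, 6, -1, 3]->[6, 7, 8, -8]) — executes, giving 4 — identical to its old value.
  node4: a read changed (input1 [-8, 6, -1, 3]->[6, 7, 8, -8]; input1 [-8, 6, -1, 3]->[6, 7, 8, -8]) — executes, giving [6, 7, 8, -8, 6, 7, 8, -8].
  node6: dirty, but its reads are unchanged (node2 unchanged, node1 unchanged); cached -4 stands.
  node7: a read changed (node4 [-8, 6, -1, 3, -8, 6, -1, 3]->[6, 7, 8, -8, 6, 7, 8, -8]) — executes, giving 8 — identical to its old value.
  node9: a read changed (node4 [-8, 6, -1, 3, -8, 6, -1, 3]->[6, 7, 8, -8, 6, 7, 8, -8]) — executes, giving 8 — identical to its old value.
  node10: dirty, but its reads are unchanged (node7 unchanged, node6 unchanged); cached 8 stands.
  node12: dirty, but its reads are unchanged (node9 unchanged, node10 unchanged); cached 8 stands.

Note where the cutoff bites: node6 is checked, finds nothing changed, and keeps its cache.

4 derived signals run: node2, node4, node7, node9.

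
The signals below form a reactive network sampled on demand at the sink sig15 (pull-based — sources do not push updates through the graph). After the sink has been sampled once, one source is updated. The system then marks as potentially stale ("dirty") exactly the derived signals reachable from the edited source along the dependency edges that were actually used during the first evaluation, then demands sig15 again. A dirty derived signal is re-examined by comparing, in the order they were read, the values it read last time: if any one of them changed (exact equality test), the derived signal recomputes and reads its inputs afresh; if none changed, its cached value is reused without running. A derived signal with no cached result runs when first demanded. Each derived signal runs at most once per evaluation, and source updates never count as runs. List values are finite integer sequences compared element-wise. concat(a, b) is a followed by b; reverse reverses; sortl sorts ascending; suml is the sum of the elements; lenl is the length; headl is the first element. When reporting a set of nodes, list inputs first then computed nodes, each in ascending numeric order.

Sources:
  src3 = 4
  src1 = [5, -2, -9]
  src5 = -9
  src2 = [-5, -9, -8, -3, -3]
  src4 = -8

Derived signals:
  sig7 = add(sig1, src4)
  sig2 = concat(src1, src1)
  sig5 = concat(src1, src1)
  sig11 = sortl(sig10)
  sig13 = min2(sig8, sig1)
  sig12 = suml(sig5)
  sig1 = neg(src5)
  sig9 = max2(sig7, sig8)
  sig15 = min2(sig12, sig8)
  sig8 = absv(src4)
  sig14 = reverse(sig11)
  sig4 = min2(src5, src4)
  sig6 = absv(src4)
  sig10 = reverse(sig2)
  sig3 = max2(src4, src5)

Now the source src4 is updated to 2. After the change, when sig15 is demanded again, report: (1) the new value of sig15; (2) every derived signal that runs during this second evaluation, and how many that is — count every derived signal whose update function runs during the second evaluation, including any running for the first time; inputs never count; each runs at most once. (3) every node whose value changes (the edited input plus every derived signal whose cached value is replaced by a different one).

Initial pass — values computed on the first demand:
  sig5 = concat([5, -2, -9], [5, -2, -9]) = [5, -2, -9, 5, -2, -9]
  sig8 = absv(-8) = 8
  sig12 = suml([5, -2, -9, 5, -2, -9]) = -12
  sig15 = min2(-12, 8) = -12

Second demand — change propagation:
  sig8: re-runs because src4 -8->2; new result 2.
  sig15: re-runs because sig8 8->2; new result -12 (unchanged).

sig15 now evaluates to -12.
Run set: sig8, sig15 (2 run).
Changed values: src4, sig8.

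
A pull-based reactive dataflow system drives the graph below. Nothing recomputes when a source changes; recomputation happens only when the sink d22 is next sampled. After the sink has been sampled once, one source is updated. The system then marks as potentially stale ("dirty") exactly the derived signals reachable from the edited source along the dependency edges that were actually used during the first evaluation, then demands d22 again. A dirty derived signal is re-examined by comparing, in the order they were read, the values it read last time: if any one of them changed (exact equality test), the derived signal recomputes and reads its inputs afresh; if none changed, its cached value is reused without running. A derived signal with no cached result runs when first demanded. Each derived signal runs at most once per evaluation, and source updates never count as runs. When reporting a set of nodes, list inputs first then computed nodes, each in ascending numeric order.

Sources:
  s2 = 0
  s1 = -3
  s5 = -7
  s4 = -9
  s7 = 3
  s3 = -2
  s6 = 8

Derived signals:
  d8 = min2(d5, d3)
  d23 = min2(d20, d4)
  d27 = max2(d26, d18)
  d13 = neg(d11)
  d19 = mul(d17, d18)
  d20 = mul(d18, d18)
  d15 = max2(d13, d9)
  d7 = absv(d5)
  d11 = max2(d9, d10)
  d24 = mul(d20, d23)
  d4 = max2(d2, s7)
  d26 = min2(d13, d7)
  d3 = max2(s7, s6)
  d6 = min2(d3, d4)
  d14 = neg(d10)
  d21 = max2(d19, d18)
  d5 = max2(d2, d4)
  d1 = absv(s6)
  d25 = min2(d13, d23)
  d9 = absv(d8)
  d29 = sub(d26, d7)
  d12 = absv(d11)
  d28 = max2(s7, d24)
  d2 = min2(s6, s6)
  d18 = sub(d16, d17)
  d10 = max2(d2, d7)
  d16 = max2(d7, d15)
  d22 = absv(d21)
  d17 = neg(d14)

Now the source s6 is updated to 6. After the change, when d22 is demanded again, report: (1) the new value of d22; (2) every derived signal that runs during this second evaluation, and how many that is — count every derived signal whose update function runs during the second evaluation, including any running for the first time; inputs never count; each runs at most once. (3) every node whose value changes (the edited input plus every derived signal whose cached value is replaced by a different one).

First evaluation (everything demanded from the output):
  d2 = min2(8, 8) = 8
  d3 = max2(3, 8) = 8
  d4 = max2(8, 3) = 8
  d5 = max2(8, 8) = 8
  d7 = absv(8) = 8
  d8 = min2(8, 8) = 8
  d9 = absv(8) = 8
  d10 = max2(8, 8) = 8
  d11 = max2(8, 8) = 8
  d13 = neg(8) = -8
  d14 = neg(8) = -8
  d15 = max2(-8, 8) = 8
  d16 = max2(8, 8) = 8
  d17 = neg(-8) = 8
  d18 = sub(8, 8) = 0
  d19 = mul(8, 0) = 0
  d21 = max2(0, 0) = 0
  d22 = absv(0) = 0

Propagation after the edit:
  d2: runs — s6 8->6; s6 8->6; result 6.
  d3: runs — s6 8->6; result 6.
  d4: runs — d2 8->6; result 6.
  d5: runs — d2 8->6; d4 8->6; result 6.
  d7: runs — d5 8->6; result 6.
  d8: runs — d5 8->6; d3 8->6; result 6.
  d9: runs — d8 8->6; result 6.
  d10: runs — d2 8->6; d7 8->6; result 6.
  d11: runs — d9 8->6; d10 8->6; result 6.
  d13: runs — d11 8->6; result -6.
  d14: runs — d10 8->6; result -6.
  d15: runs — d13 -8->-6; d9 8->6; result 6.
  d16: runs — d7 8->6; d15 8->6; result 6.
  d17: runs — d14 -8->-6; result 6.
  d18: runs — d16 8->6; d17 8->6; result 0 (same value as before).
  d19: runs — d17 8->6; result 0 (same value as before).
  d21: checked — values it read are unchanged (d19 unchanged, d18 unchanged); reused cached 0 without running.
  d22: checked — values it read are unchanged (d21 unchanged); reused cached 0 without running.

Key observation: the cutoff stops propagation at d21 — its inputs' values are unchanged, so it reuses its cache.

New value of d22: 0.
Derived signals that run: d2, d3, d4, d5, d7, d8, d9, d10, d11, d13, d14, d15, d16, d17, d18, d19 — 16 in total.
Values that change: s6, d2, d3, d4, d5, d7, d8, d9, d10, d11, d13, d14, d15, d16, d17.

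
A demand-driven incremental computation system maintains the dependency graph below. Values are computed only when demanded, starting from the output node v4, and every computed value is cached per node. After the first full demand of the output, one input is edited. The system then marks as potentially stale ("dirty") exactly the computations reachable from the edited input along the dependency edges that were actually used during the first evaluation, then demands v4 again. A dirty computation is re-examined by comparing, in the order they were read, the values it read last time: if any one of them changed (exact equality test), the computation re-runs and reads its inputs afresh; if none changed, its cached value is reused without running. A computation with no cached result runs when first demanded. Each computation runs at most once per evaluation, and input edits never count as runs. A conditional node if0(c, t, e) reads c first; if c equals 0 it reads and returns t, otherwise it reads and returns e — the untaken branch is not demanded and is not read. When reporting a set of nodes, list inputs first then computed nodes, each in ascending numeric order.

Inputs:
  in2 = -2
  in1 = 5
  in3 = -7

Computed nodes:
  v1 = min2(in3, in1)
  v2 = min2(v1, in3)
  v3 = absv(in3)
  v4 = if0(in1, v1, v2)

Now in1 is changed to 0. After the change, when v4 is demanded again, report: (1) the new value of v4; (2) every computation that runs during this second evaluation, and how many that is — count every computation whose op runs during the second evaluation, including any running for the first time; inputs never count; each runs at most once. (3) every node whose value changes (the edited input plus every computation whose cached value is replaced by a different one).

First evaluation (everything demanded from the output):
  v1 = min2(-7, 5) = -7
  v2 = min2(-7, -7) = -7
  v4 = if0(in1=5 -> else branch v2) = -7

Propagation after the edit:
  v1: runs — in1 5->0; result -7 (same value as before).
  v2: marked dirty but never re-examined — demand shifted away from it.
  v4: runs — in1 5->0; result -7 (same value as before).

Key observation: a condition flipped, so demand moved to the other branch — v2 is never re-examined.

New value of v4: -7.
Computations that run: v1, v4 — 2 in total.
Values that change: in1.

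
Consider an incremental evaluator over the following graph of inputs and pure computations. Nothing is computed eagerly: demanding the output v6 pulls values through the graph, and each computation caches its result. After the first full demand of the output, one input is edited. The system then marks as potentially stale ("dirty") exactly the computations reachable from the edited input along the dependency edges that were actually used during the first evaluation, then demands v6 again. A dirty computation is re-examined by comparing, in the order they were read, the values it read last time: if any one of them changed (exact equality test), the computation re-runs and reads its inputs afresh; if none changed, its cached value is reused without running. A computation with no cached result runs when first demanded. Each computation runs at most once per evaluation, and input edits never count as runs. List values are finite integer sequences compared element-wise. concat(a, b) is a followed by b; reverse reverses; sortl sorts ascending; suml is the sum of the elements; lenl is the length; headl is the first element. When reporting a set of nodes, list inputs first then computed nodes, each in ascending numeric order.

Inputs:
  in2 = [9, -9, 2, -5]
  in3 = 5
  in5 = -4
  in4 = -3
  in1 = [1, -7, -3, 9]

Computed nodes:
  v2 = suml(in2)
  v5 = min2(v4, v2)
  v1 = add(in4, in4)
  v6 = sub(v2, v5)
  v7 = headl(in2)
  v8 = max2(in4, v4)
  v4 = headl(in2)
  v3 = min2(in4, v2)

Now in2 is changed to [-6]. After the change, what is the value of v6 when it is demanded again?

v6 now evaluates to 0.

Initial pass — values computed on the first demand:
  v2 = suml([9, -9, 2, -5]) = -3
  v4 = headl([9, -9, 2, -5]) = 9
  v5 = min2(9, -3) = -3
  v6 = sub(-3, -3) = 0

Second demand — change propagation:
  v2: re-runs because in2 [9, -9, 2, -5]->[-6]; new result -6.
  v4: re-runs because in2 [9, -9, 2, -5]->[-6]; new result -6.
  v5: re-runs because v4 9->-6; v2 -3->-6; new result -6.
  v6: re-runs because v2 -3->-6; v5 -3->-6; new result 0 (unchanged).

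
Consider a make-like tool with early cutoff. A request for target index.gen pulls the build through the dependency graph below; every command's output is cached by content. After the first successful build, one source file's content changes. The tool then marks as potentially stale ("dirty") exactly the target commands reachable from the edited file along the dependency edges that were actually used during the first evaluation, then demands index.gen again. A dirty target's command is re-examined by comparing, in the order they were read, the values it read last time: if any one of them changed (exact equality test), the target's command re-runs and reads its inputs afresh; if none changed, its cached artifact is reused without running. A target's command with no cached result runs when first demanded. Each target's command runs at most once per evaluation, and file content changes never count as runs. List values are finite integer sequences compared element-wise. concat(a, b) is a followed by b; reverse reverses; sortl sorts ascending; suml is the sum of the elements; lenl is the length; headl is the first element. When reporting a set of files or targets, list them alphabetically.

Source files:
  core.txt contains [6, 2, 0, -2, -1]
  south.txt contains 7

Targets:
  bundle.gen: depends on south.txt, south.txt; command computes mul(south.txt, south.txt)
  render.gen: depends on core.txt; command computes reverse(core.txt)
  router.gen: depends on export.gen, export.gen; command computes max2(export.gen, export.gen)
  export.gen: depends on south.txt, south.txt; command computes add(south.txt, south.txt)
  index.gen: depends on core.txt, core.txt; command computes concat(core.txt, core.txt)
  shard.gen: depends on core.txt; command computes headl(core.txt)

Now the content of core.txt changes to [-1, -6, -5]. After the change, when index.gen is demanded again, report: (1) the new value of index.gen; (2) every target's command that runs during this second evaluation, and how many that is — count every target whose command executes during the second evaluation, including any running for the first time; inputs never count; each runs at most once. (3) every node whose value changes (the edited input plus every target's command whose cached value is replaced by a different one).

Demanding index.gen again yields [-1, -6, -5, -1, -6, -5].
1 target commands run: index.gen.
The nodes whose values change: core.txt, index.gen.

First demand of the output computes:
  index.gen = concat([6, 2, 0, -2, -1], [6, 2, 0, -2, -1]) = [6, 2, 0, -2, -1, 6, 2, 0, -2, -1]

After the edit, cleaning proceeds:
  index.gen: a read changed (core.txt [6, 2, 0, -2, -1]->[-1, -6, -5]; core.txt [6, 2, 0, -2, -1]->[-1, -6, -5]) — executes, giving [-1, -6, -5, -1, -6, -5].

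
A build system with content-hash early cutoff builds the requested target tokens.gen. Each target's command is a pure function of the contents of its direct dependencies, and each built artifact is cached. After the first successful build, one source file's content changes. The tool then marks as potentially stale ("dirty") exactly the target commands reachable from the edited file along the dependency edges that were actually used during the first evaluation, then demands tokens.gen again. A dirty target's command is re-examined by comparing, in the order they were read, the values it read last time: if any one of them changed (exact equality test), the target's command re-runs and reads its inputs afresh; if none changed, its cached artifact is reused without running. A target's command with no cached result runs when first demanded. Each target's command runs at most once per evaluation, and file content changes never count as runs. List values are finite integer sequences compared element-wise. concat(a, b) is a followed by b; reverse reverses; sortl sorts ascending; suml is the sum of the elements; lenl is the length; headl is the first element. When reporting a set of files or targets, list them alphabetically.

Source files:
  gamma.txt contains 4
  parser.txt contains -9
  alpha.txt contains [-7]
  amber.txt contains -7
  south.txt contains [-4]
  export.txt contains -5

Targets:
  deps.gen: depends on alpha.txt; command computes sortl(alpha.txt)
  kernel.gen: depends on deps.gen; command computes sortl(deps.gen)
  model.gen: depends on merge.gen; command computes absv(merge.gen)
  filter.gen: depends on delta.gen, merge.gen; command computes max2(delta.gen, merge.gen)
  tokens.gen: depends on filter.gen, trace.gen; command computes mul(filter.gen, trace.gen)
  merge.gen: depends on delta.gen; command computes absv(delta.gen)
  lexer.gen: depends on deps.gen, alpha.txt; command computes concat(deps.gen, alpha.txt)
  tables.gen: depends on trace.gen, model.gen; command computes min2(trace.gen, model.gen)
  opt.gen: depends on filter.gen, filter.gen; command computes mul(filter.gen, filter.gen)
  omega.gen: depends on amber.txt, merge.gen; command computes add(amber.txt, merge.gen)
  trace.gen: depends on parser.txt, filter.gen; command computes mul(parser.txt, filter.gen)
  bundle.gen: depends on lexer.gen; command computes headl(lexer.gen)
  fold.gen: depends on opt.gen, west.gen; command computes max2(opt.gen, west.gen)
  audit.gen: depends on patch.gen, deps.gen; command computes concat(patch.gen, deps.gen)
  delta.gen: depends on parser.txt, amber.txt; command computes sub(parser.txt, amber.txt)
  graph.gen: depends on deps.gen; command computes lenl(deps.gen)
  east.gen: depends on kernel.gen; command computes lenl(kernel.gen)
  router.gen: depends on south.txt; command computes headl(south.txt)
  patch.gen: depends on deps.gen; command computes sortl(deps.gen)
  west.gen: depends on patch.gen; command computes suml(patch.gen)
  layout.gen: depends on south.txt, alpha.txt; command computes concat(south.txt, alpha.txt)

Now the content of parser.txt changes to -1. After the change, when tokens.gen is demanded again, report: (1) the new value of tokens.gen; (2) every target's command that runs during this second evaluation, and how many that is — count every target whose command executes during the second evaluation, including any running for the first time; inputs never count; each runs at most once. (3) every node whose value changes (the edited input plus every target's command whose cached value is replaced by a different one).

New value of tokens.gen: -36.
Target commands that run: delta.gen, filter.gen, merge.gen, tokens.gen, trace.gen — 5 in total.
Values that change: delta.gen, filter.gen, merge.gen, parser.txt, trace.gen.

First evaluation (everything demanded from the output):
  delta.gen = sub(-9, -7) = -2
  merge.gen = absv(-2) = 2
  filter.gen = max2(-2, 2) = 2
  trace.gen = mul(-9, 2) = -18
  tokens.gen = mul(2, -18) = -36

Propagation after the edit:
  delta.gen: runs — parser.txt -9->-1; result 6.
  merge.gen: runs — delta.gen -2->6; result 6.
  filter.gen: runs — delta.gen -2->6; merge.gen 2->6; result 6.
  trace.gen: runs — parser.txt -9->-1; filter.gen 2->6; result -6.
  tokens.gen: runs — filter.gen 2->6; trace.gen -18->-6; result -36 (same value as before).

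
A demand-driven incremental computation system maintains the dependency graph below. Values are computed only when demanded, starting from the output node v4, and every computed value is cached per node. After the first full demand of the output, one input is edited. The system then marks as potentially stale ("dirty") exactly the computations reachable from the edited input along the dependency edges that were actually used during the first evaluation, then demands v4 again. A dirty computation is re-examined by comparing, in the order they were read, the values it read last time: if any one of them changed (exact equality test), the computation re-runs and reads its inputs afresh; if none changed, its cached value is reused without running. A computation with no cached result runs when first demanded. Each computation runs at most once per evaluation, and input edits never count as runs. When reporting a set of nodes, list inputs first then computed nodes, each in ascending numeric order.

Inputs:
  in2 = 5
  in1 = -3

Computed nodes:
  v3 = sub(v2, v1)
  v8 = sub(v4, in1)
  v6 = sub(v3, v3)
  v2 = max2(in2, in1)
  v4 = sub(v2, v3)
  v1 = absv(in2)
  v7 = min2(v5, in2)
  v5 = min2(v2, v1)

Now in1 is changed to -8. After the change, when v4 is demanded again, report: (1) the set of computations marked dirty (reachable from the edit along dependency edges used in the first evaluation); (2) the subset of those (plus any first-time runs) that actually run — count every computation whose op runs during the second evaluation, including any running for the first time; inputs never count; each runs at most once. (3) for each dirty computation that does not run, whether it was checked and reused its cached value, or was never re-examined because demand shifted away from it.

Marked dirty: v2, v3, v4.
Computations that run: v2 — 1 in total.
Checked but reused from cache: v3, v4.
Key observation: the change is absorbed at v2 — it re-runs but produces the same value, and the output's value is unchanged.

First evaluation (everything demanded from the output):
  v1 = absv(5) = 5
  v2 = max2(5, -3) = 5
  v3 = sub(5, 5) = 0
  v4 = sub(5, 0) = 5

Propagation after the edit:
  v2: runs — in1 -3->-8; result 5 (same value as before).
  v3: checked — values it read are unchanged (v2 unchanged, v1 unchanged); reused cached 0 without running.
  v4: checked — values it read are unchanged (v2 unchanged, v3 unchanged); reused cached 5 without running.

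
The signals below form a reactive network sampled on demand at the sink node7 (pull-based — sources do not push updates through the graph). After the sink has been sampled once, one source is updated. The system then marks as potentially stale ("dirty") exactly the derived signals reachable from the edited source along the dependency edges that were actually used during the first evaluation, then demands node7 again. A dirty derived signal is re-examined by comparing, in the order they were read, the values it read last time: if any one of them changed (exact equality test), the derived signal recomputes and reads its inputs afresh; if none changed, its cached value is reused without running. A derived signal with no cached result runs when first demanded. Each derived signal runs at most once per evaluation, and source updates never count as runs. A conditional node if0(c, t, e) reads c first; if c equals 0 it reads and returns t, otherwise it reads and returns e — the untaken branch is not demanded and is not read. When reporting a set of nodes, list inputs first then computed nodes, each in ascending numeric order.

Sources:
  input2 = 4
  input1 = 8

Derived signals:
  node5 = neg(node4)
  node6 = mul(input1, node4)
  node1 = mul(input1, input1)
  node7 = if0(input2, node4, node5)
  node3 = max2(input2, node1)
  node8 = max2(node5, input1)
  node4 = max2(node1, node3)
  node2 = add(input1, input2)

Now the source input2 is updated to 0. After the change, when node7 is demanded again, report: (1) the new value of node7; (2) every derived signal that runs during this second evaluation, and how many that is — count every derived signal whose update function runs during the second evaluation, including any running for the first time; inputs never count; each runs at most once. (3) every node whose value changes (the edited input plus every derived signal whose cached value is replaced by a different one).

node7 now evaluates to 64.
Run set: node3, node7 (2 run).
Changed values: input2, node7.
The important point: the flipped condition redirects demand; node5 is left stale, never re-checked.

Initial pass — values computed on the first demand:
  node1 = mul(8, 8) = 64
  node3 = max2(4, 64) = 64
  node4 = max2(64, 64) = 64
  node5 = neg(64) = -64
  node7 = if0(input2=4 -> else branch node5) = -64

Second demand — change propagation:
  node3: re-runs because input2 4->0; new result 64 (unchanged).
  node4: re-examined; everything it read last time is the same (node1 unchanged, node3 unchanged) — cache 64 kept, no run.
  node5: dirty yet unreached — the second evaluation never asks for it.
  node7: re-runs because input2 4->0; new result 64.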